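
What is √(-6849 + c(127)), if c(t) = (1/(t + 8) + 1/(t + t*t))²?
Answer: I*√32985424753901519/2194560 ≈ 82.759*I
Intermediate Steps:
c(t) = (1/(8 + t) + 1/(t + t²))²
√(-6849 + c(127)) = √(-6849 + (8 + 127² + 2*127)²/(127²*(1 + 127)²*(8 + 127)²)) = √(-6849 + (1/16129)*(8 + 16129 + 254)²/(128²*135²)) = √(-6849 + (1/16129)*(1/16384)*(1/18225)*16391²) = √(-6849 + (1/16129)*(1/16384)*(1/18225)*268664881) = √(-6849 + 268664881/4816093593600) = √(-32985424753901519/4816093593600) = I*√32985424753901519/2194560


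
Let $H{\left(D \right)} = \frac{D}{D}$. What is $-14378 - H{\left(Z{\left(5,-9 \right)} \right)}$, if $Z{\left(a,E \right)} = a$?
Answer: $-14379$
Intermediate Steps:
$H{\left(D \right)} = 1$
$-14378 - H{\left(Z{\left(5,-9 \right)} \right)} = -14378 - 1 = -14379$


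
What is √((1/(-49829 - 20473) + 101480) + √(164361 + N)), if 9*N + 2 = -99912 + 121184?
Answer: √(501551829711618 + 1647457068*√1500519)/70302 ≈ 319.20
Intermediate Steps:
N = 7090/3 (N = -2/9 + (-99912 + 121184)/9 = -2/9 + (⅑)*21272 = -2/9 + 21272/9 = 7090/3 ≈ 2363.3)
√((1/(-49829 - 20473) + 101480) + √(164361 + N)) = √((1/(-49829 - 20473) + 101480) + √(164361 + 7090/3)) = √((1/(-70302) + 101480) + √(500173/3)) = √((-1/70302 + 101480) + √1500519/3) = √(7134246959/70302 + √1500519/3)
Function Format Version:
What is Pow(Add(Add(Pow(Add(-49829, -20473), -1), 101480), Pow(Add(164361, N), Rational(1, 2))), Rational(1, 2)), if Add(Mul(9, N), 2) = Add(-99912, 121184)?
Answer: Mul(Rational(1, 70302), Pow(Add(501551829711618, Mul(1647457068, Pow(1500519, Rational(1, 2)))), Rational(1, 2))) ≈ 319.20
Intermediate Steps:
N = Rational(7090, 3) (N = Add(Rational(-2, 9), Mul(Rational(1, 9), Add(-99912, 121184))) = Add(Rational(-2, 9), Mul(Rational(1, 9), 21272)) = Add(Rational(-2, 9), Rational(21272, 9)) = Rational(7090, 3) ≈ 2363.3)
Pow(Add(Add(Pow(Add(-49829, -20473), -1), 101480), Pow(Add(164361, N), Rational(1, 2))), Rational(1, 2)) = Pow(Add(Add(Pow(Add(-49829, -20473), -1), 101480), Pow(Add(164361, Rational(7090, 3)), Rational(1, 2))), Rational(1, 2)) = Pow(Add(Add(Pow(-70302, -1), 101480), Pow(Rational(500173, 3), Rational(1, 2))), Rational(1, 2)) = Pow(Add(Add(Rational(-1, 70302), 101480), Mul(Rational(1, 3), Pow(1500519, Rational(1, 2)))), Rational(1, 2)) = Pow(Add(Rational(7134246959, 70302), Mul(Rational(1, 3), Pow(1500519, Rational(1, 2)))), Rational(1, 2))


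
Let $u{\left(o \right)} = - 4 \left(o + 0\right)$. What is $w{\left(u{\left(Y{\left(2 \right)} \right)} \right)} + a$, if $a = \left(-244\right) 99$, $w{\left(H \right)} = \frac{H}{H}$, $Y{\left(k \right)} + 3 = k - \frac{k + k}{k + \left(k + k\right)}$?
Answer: $-24155$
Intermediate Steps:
$Y{\left(k \right)} = - \frac{11}{3} + k$ ($Y{\left(k \right)} = -3 + \left(k - \frac{k + k}{k + \left(k + k\right)}\right) = -3 + \left(k - \frac{2 k}{k + 2 k}\right) = -3 + \left(k - \frac{2 k}{3 k}\right) = -3 - \left(- k + 2 k \frac{1}{3 k}\right) = -3 + \left(k - \frac{2}{3}\right) = -3 + \left(- \frac{2}{3} + k\right) = - \frac{11}{3} + k$)
$u{\left(o \right)} = - 4 o$
$w{\left(H \right)} = 1$
$a = -24156$
$w{\left(u{\left(Y{\left(2 \right)} \right)} \right)} + a = 1 - 24156 = -24155$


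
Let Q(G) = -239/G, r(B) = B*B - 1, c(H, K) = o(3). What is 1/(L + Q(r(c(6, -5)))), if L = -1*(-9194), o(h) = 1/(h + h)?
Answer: 35/330394 ≈ 0.00010593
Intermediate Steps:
o(h) = 1/(2*h)
c(H, K) = ⅙ (c(H, K) = (½)/3 = (½)*(⅓) = ⅙)
L = 9194
r(B) = -1 + B² (r(B) = B² - 1 = -1 + B²)
1/(L + Q(r(c(6, -5)))) = 1/(9194 - 239/(-1 + (⅙)²)) = 1/(9194 - 239/(-1 + 1/36)) = 1/(9194 - 239/(-35/36)) = 1/(9194 - 239*(-36/35)) = 1/(9194 + 8604/35) = 1/(330394/35) = 35/330394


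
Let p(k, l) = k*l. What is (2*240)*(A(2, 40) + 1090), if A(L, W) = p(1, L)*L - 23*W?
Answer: 83520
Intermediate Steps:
A(L, W) = L**2 - 23*W (A(L, W) = (1*L)*L - 23*W = L*L - 23*W = L**2 - 23*W)
(2*240)*(A(2, 40) + 1090) = (2*240)*((2**2 - 23*40) + 1090) = 480*((4 - 920) + 1090) = 480*(-916 + 1090) = 480*174 = 83520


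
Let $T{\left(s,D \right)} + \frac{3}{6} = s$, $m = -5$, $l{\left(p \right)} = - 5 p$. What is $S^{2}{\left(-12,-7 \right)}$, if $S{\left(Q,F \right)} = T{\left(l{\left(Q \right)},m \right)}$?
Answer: $\frac{14161}{4} \approx 3540.3$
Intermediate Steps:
$T{\left(s,D \right)} = - \frac{1}{2} + s$
$S{\left(Q,F \right)} = - \frac{1}{2} - 5 Q$
$S^{2}{\left(-12,-7 \right)} = \left(- \frac{1}{2} - -60\right)^{2} = \left(- \frac{1}{2} + 60\right)^{2} = \left(\frac{119}{2}\right)^{2} = \frac{14161}{4}$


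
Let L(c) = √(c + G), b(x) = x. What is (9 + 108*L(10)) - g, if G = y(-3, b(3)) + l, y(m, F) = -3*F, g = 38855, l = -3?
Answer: -38846 + 108*I*√2 ≈ -38846.0 + 152.74*I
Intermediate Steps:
G = -12 (G = -3*3 - 3 = -9 - 3 = -12)
L(c) = √(-12 + c) (L(c) = √(c - 12) = √(-12 + c))
(9 + 108*L(10)) - g = (9 + 108*√(-12 + 10)) - 1*38855 = (9 + 108*√(-2)) - 38855 = (9 + 108*(I*√2)) - 38855 = (9 + 108*I*√2) - 38855 = -38846 + 108*I*√2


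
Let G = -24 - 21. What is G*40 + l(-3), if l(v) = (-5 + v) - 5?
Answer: -1813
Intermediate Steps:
l(v) = -10 + v
G = -45
G*40 + l(-3) = -45*40 + (-10 - 3) = -1800 - 13 = -1813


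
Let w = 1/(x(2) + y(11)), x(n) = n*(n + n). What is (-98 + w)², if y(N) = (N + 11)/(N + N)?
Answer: 776161/81 ≈ 9582.2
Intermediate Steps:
x(n) = 2*n² (x(n) = n*(2*n) = 2*n²)
y(N) = (11 + N)/(2*N) (y(N) = (11 + N)/((2*N)) = (11 + N)*(1/(2*N)) = (11 + N)/(2*N))
w = ⅑ (w = 1/(2*2² + (½)*(11 + 11)/11) = 1/(2*4 + (½)*(1/11)*22) = 1/(8 + 1) = 1/9 = ⅑ ≈ 0.11111)
(-98 + w)² = (-98 + ⅑)² = (-881/9)² = 776161/81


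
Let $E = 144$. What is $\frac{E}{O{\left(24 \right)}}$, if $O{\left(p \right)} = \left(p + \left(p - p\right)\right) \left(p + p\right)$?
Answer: $\frac{1}{8} \approx 0.125$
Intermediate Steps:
$O{\left(p \right)} = 2 p^{2}$ ($O{\left(p \right)} = \left(p + 0\right) 2 p = p 2 p = 2 p^{2}$)
$\frac{E}{O{\left(24 \right)}} = \frac{144}{2 \cdot 24^{2}} = \frac{144}{2 \cdot 576} = \frac{144}{1152} = 144 \cdot \frac{1}{1152} = \frac{1}{8}$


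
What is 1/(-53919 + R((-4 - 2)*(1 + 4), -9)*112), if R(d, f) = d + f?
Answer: -1/58287 ≈ -1.7156e-5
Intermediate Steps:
1/(-53919 + R((-4 - 2)*(1 + 4), -9)*112) = 1/(-53919 + ((-4 - 2)*(1 + 4) - 9)*112) = 1/(-53919 + (-6*5 - 9)*112) = 1/(-53919 + (-30 - 9)*112) = 1/(-53919 - 39*112) = 1/(-53919 - 4368) = 1/(-58287) = -1/58287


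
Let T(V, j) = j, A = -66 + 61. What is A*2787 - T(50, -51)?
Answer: -13884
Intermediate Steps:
A = -5
A*2787 - T(50, -51) = -5*2787 - 1*(-51) = -13935 + 51 = -13884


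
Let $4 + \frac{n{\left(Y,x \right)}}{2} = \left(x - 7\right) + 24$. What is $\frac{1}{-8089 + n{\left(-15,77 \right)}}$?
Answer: $- \frac{1}{7909} \approx -0.00012644$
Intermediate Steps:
$n{\left(Y,x \right)} = 26 + 2 x$ ($n{\left(Y,x \right)} = -8 + 2 \left(\left(x - 7\right) + 24\right) = -8 + 2 \left(\left(-7 + x\right) + 24\right) = -8 + 2 \left(17 + x\right) = -8 + \left(34 + 2 x\right) = 26 + 2 x$)
$\frac{1}{-8089 + n{\left(-15,77 \right)}} = \frac{1}{-8089 + \left(26 + 2 \cdot 77\right)} = \frac{1}{-8089 + \left(26 + 154\right)} = \frac{1}{-8089 + 180} = \frac{1}{-7909} = - \frac{1}{7909}$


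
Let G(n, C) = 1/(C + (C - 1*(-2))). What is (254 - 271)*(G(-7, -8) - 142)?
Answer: 33813/14 ≈ 2415.2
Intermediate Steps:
G(n, C) = 1/(2 + 2*C) (G(n, C) = 1/(C + (C + 2)) = 1/(C + (2 + C)) = 1/(2 + 2*C))
(254 - 271)*(G(-7, -8) - 142) = (254 - 271)*(1/(2*(1 - 8)) - 142) = -17*((½)/(-7) - 142) = -17*((½)*(-⅐) - 142) = -17*(-1/14 - 142) = -17*(-1989/14) = 33813/14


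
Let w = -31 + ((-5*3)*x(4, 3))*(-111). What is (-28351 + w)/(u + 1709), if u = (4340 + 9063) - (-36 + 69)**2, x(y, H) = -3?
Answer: -33377/14023 ≈ -2.3802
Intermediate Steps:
u = 12314 (u = 13403 - 1*33**2 = 13403 - 1*1089 = 13403 - 1089 = 12314)
w = -5026 (w = -31 + (-5*3*(-3))*(-111) = -31 - 15*(-3)*(-111) = -31 + 45*(-111) = -31 - 4995 = -5026)
(-28351 + w)/(u + 1709) = (-28351 - 5026)/(12314 + 1709) = -33377/14023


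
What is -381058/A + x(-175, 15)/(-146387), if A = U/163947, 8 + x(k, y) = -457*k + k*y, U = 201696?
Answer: -1524216149671899/4920945392 ≈ -3.0974e+5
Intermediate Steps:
x(k, y) = -8 - 457*k + k*y (x(k, y) = -8 + (-457*k + k*y) = -8 - 457*k + k*y)
A = 67232/54649 (A = 201696/163947 = 201696*(1/163947) = 67232/54649 ≈ 1.2303)
-381058/A + x(-175, 15)/(-146387) = -381058/67232/54649 + (-8 - 457*(-175) - 175*15)/(-146387) = -381058*54649/67232 + (-8 + 79975 - 2625)*(-1/146387) = -10412219321/33616 + 77342*(-1/146387) = -10412219321/33616 - 77342/146387 = -1524216149671899/4920945392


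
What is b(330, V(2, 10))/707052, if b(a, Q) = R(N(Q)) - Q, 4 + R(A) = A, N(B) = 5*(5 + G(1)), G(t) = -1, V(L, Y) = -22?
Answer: 19/353526 ≈ 5.3744e-5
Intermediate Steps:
N(B) = 20 (N(B) = 5*(5 - 1) = 5*4 = 20)
R(A) = -4 + A
b(a, Q) = 16 - Q (b(a, Q) = (-4 + 20) - Q = 16 - Q)
b(330, V(2, 10))/707052 = (16 - 1*(-22))/707052 = (16 + 22)*(1/707052) = 38*(1/707052) = 19/353526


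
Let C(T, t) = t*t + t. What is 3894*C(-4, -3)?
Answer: 23364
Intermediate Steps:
C(T, t) = t + t² (C(T, t) = t² + t = t + t²)
3894*C(-4, -3) = 3894*(-3*(1 - 3)) = 3894*(-3*(-2)) = 3894*6 = 23364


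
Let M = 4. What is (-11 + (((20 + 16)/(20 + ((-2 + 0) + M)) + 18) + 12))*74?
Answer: 16798/11 ≈ 1527.1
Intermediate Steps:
(-11 + (((20 + 16)/(20 + ((-2 + 0) + M)) + 18) + 12))*74 = (-11 + (((20 + 16)/(20 + ((-2 + 0) + 4)) + 18) + 12))*74 = (-11 + ((36/(20 + (-2 + 4)) + 18) + 12))*74 = (-11 + ((36/(20 + 2) + 18) + 12))*74 = (-11 + ((36/22 + 18) + 12))*74 = (-11 + ((36*(1/22) + 18) + 12))*74 = (-11 + ((18/11 + 18) + 12))*74 = (-11 + (216/11 + 12))*74 = (-11 + 348/11)*74 = (227/11)*74 = 16798/11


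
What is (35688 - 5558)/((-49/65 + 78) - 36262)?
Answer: -1958450/2352009 ≈ -0.83267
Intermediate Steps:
(35688 - 5558)/((-49/65 + 78) - 36262) = 30130/(((1/65)*(-49) + 78) - 36262) = 30130/((-49/65 + 78) - 36262) = 30130/(5021/65 - 36262) = 30130/(-2352009/65) = 30130*(-65/2352009) = -1958450/2352009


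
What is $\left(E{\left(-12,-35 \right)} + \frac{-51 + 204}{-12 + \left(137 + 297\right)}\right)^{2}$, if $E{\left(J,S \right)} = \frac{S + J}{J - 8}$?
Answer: $\frac{131033809}{17808400} \approx 7.358$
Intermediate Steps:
$E{\left(J,S \right)} = \frac{J + S}{-8 + J}$
$\left(E{\left(-12,-35 \right)} + \frac{-51 + 204}{-12 + \left(137 + 297\right)}\right)^{2} = \left(\frac{-12 - 35}{-8 - 12} + \frac{-51 + 204}{-12 + \left(137 + 297\right)}\right)^{2} = \left(\frac{1}{-20} \left(-47\right) + \frac{153}{-12 + 434}\right)^{2} = \left(\left(- \frac{1}{20}\right) \left(-47\right) + \frac{153}{422}\right)^{2} = \left(\frac{47}{20} + 153 \cdot \frac{1}{422}\right)^{2} = \left(\frac{47}{20} + \frac{153}{422}\right)^{2} = \left(\frac{11447}{4220}\right)^{2} = \frac{131033809}{17808400}$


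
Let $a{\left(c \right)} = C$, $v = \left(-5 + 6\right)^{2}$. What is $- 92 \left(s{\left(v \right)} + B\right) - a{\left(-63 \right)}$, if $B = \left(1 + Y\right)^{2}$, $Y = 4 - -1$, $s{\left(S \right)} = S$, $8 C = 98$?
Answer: $- \frac{13665}{4} \approx -3416.3$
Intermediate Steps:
$v = 1$ ($v = 1^{2} = 1$)
$C = \frac{49}{4}$ ($C = \frac{1}{8} \cdot 98 = \frac{49}{4} \approx 12.25$)
$a{\left(c \right)} = \frac{49}{4}$
$Y = 5$ ($Y = 4 + 1 = 5$)
$B = 36$ ($B = \left(1 + 5\right)^{2} = 6^{2} = 36$)
$- 92 \left(s{\left(v \right)} + B\right) - a{\left(-63 \right)} = - 92 \left(1 + 36\right) - \frac{49}{4} = \left(-92\right) 37 - \frac{49}{4} = -3404 - \frac{49}{4} = - \frac{13665}{4}$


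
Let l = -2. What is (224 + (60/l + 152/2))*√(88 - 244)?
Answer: 540*I*√39 ≈ 3372.3*I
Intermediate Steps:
(224 + (60/l + 152/2))*√(88 - 244) = (224 + (60/(-2) + 152/2))*√(88 - 244) = (224 + (60*(-½) + 152*(½)))*√(-156) = (224 + (-30 + 76))*(2*I*√39) = (224 + 46)*(2*I*√39) = 270*(2*I*√39) = 540*I*√39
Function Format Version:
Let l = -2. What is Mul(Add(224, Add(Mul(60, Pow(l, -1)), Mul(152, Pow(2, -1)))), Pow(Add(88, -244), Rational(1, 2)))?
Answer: Mul(540, I, Pow(39, Rational(1, 2))) ≈ Mul(3372.3, I)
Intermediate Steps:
Mul(Add(224, Add(Mul(60, Pow(l, -1)), Mul(152, Pow(2, -1)))), Pow(Add(88, -244), Rational(1, 2))) = Mul(Add(224, Add(Mul(60, Pow(-2, -1)), Mul(152, Pow(2, -1)))), Pow(Add(88, -244), Rational(1, 2))) = Mul(Add(224, Add(Mul(60, Rational(-1, 2)), Mul(152, Rational(1, 2)))), Pow(-156, Rational(1, 2))) = Mul(Add(224, Add(-30, 76)), Mul(2, I, Pow(39, Rational(1, 2)))) = Mul(Add(224, 46), Mul(2, I, Pow(39, Rational(1, 2)))) = Mul(270, Mul(2, I, Pow(39, Rational(1, 2)))) = Mul(540, I, Pow(39, Rational(1, 2)))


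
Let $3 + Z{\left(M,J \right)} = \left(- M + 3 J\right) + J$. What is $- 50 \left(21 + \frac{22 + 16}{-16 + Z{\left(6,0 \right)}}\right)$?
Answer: $-974$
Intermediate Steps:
$Z{\left(M,J \right)} = -3 - M + 4 J$ ($Z{\left(M,J \right)} = -3 + \left(\left(- M + 3 J\right) + J\right) = -3 + \left(- M + 4 J\right) = -3 - M + 4 J$)
$- 50 \left(21 + \frac{22 + 16}{-16 + Z{\left(6,0 \right)}}\right) = - 50 \left(21 + \frac{22 + 16}{-16 - 9}\right) = - 50 \left(21 + \frac{38}{-16 - 9}\right) = - 50 \left(21 + \frac{38}{-25}\right) = - 50 \left(21 + 38 \left(- \frac{1}{25}\right)\right) = - 50 \left(21 - \frac{38}{25}\right) = \left(-50\right) \frac{487}{25} = -974$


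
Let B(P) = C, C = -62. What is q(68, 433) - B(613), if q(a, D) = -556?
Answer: -494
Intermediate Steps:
B(P) = -62
q(68, 433) - B(613) = -556 - 1*(-62) = -556 + 62 = -494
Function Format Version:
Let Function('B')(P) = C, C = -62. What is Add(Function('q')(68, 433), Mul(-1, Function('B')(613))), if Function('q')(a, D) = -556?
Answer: -494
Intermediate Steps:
Function('B')(P) = -62
Add(Function('q')(68, 433), Mul(-1, Function('B')(613))) = Add(-556, Mul(-1, -62)) = Add(-556, 62) = -494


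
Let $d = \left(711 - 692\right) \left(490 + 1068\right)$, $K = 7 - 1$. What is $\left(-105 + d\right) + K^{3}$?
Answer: $29713$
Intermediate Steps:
$K = 6$ ($K = 7 - 1 = 6$)
$d = 29602$ ($d = 19 \cdot 1558 = 29602$)
$\left(-105 + d\right) + K^{3} = \left(-105 + 29602\right) + 6^{3} = 29497 + 216 = 29713$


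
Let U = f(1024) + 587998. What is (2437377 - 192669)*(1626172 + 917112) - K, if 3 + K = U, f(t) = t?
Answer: 5708929352053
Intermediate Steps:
U = 589022 (U = 1024 + 587998 = 589022)
K = 589019 (K = -3 + 589022 = 589019)
(2437377 - 192669)*(1626172 + 917112) - K = (2437377 - 192669)*(1626172 + 917112) - 1*589019 = 2244708*2543284 - 589019 = 5708929941072 - 589019 = 5708929352053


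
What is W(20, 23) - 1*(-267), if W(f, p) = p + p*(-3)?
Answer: 221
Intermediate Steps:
W(f, p) = -2*p (W(f, p) = p - 3*p = -2*p)
W(20, 23) - 1*(-267) = -2*23 - 1*(-267) = -46 + 267 = 221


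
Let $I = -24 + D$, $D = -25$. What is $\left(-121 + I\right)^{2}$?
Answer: $28900$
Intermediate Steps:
$I = -49$ ($I = -24 - 25 = -49$)
$\left(-121 + I\right)^{2} = \left(-121 - 49\right)^{2} = \left(-170\right)^{2} = 28900$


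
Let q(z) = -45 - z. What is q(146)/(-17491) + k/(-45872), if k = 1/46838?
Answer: 410373555085/37580335905376 ≈ 0.010920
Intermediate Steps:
k = 1/46838 ≈ 2.1350e-5
q(146)/(-17491) + k/(-45872) = (-45 - 1*146)/(-17491) + (1/46838)/(-45872) = (-45 - 146)*(-1/17491) + (1/46838)*(-1/45872) = -191*(-1/17491) - 1/2148552736 = 191/17491 - 1/2148552736 = 410373555085/37580335905376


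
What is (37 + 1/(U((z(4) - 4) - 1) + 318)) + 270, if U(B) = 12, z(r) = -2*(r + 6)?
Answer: 101311/330 ≈ 307.00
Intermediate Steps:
z(r) = -12 - 2*r (z(r) = -2*(6 + r) = -12 - 2*r)
(37 + 1/(U((z(4) - 4) - 1) + 318)) + 270 = (37 + 1/(12 + 318)) + 270 = (37 + 1/330) + 270 = 12211/330 + 270 = 101311/330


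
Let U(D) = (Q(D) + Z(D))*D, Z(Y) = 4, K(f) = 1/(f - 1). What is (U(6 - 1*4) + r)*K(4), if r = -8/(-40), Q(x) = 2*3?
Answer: 101/15 ≈ 6.7333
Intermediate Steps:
Q(x) = 6
K(f) = 1/(-1 + f)
r = ⅕ (r = -8*(-1/40) = ⅕ ≈ 0.20000)
U(D) = 10*D (U(D) = (6 + 4)*D = 10*D)
(U(6 - 1*4) + r)*K(4) = (10*(6 - 1*4) + ⅕)/(-1 + 4) = (10*(6 - 4) + ⅕)/3 = (10*2 + ⅕)*(⅓) = (20 + ⅕)*(⅓) = (101/5)*(⅓) = 101/15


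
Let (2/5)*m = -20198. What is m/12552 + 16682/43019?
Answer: -1962851941/539974488 ≈ -3.6351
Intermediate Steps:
m = -50495 (m = (5/2)*(-20198) = -50495)
m/12552 + 16682/43019 = -50495/12552 + 16682/43019 = -1962851941/539974488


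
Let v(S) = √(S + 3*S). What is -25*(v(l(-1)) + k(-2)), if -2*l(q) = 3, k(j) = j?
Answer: 50 - 25*I*√6 ≈ 50.0 - 61.237*I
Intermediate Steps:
l(q) = -3/2 (l(q) = -½*3 = -3/2)
v(S) = 2*√S (v(S) = √(4*S) = 2*√S)
-25*(v(l(-1)) + k(-2)) = -25*(2*√(-3/2) - 2) = -25*(2*(I*√6/2) - 2) = -25*(I*√6 - 2) = -25*(-2 + I*√6) = 50 - 25*I*√6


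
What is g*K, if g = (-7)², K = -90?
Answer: -4410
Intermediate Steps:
g = 49
g*K = 49*(-90) = -4410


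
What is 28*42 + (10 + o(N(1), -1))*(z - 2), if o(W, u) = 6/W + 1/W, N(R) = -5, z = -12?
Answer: 5278/5 ≈ 1055.6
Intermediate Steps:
o(W, u) = 7/W (o(W, u) = 6/W + 1/W = 7/W)
28*42 + (10 + o(N(1), -1))*(z - 2) = 28*42 + (10 + 7/(-5))*(-12 - 2) = 1176 + (10 + 7*(-1/5))*(-14) = 1176 + (10 - 7/5)*(-14) = 1176 + (43/5)*(-14) = 1176 - 602/5 = 5278/5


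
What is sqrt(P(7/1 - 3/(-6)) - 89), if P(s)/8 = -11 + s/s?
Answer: 13*I ≈ 13.0*I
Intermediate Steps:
P(s) = -80 (P(s) = 8*(-11 + s/s) = 8*(-11 + 1) = 8*(-10) = -80)
sqrt(P(7/1 - 3/(-6)) - 89) = sqrt(-80 - 89) = sqrt(-169) = 13*I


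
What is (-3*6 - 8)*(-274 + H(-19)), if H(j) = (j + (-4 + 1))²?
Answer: -5460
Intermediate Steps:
H(j) = (-3 + j)² (H(j) = (j - 3)² = (-3 + j)²)
(-3*6 - 8)*(-274 + H(-19)) = (-3*6 - 8)*(-274 + (-3 - 19)²) = (-18 - 8)*(-274 + (-22)²) = -26*(-274 + 484) = -26*210 = -5460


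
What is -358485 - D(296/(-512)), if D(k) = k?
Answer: -22943003/64 ≈ -3.5848e+5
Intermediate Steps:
-358485 - D(296/(-512)) = -358485 - 296/(-512) = -358485 - 296*(-1)/512 = -358485 - 1*(-37/64) = -358485 + 37/64 = -22943003/64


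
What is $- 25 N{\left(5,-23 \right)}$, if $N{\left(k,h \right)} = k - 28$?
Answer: $575$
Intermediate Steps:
$N{\left(k,h \right)} = -28 + k$
$- 25 N{\left(5,-23 \right)} = - 25 \left(-28 + 5\right) = \left(-25\right) \left(-23\right) = 575$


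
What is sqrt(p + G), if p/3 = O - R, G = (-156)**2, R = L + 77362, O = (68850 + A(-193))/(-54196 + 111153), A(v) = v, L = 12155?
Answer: 2*I*sqrt(198061528283322)/56957 ≈ 494.18*I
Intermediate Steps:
O = 68657/56957 (O = (68850 - 193)/(-54196 + 111153) = 68657/56957 ≈ 1.2054)
R = 89517 (R = 12155 + 77362 = 89517)
G = 24336
p = -15295653336/56957 (p = 3*(68657/56957 - 1*89517) = 3*(68657/56957 - 89517) = 3*(-5098551112/56957) = -15295653336/56957 ≈ -2.6855e+5)
sqrt(p + G) = sqrt(-15295653336/56957 + 24336) = sqrt(-13909547784/56957) = 2*I*sqrt(198061528283322)/56957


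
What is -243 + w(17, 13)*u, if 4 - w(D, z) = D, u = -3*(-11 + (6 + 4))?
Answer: -282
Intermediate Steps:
u = 3 (u = -3*(-11 + 10) = -3*(-1) = 3)
w(D, z) = 4 - D
-243 + w(17, 13)*u = -243 + (4 - 1*17)*3 = -243 + (4 - 17)*3 = -243 - 13*3 = -243 - 39 = -282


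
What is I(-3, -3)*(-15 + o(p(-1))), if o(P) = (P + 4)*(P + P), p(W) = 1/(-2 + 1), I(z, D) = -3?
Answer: 63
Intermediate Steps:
p(W) = -1 (p(W) = 1/(-1) = -1)
o(P) = 2*P*(4 + P) (o(P) = (4 + P)*(2*P) = 2*P*(4 + P))
I(-3, -3)*(-15 + o(p(-1))) = -3*(-15 + 2*(-1)*(4 - 1)) = -3*(-15 + 2*(-1)*3) = -3*(-15 - 6) = -3*(-21) = 63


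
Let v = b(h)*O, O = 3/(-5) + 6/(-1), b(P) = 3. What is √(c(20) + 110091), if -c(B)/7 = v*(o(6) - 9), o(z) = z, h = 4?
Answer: 2*√685470/5 ≈ 331.17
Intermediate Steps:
O = -33/5 (O = 3*(-⅕) + 6*(-1) = -⅗ - 6 = -33/5 ≈ -6.6000)
v = -99/5 (v = 3*(-33/5) = -99/5 ≈ -19.800)
c(B) = -2079/5 (c(B) = -(-693)*(6 - 9)/5 = -(-693)*(-3)/5 = -7*297/5 = -2079/5)
√(c(20) + 110091) = √(-2079/5 + 110091) = √(548376/5) = 2*√685470/5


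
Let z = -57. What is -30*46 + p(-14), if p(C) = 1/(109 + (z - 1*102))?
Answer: -69001/50 ≈ -1380.0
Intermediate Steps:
p(C) = -1/50 (p(C) = 1/(109 + (-57 - 1*102)) = 1/(109 + (-57 - 102)) = 1/(109 - 159) = 1/(-50) = -1/50)
-30*46 + p(-14) = -30*46 - 1/50 = -1380 - 1/50 = -69001/50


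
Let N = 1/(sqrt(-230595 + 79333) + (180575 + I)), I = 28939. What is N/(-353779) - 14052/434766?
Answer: (-828550418*sqrt(151262) + 173592912349313*I)/(25635180119*(sqrt(151262) - 209514*I)) ≈ -0.032321 + 1.4211e-14*I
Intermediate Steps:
N = 1/(209514 + I*sqrt(151262)) (N = 1/(sqrt(-230595 + 79333) + (180575 + 28939)) = 1/(sqrt(-151262) + 209514) = 1/(I*sqrt(151262) + 209514) = 1/(209514 + I*sqrt(151262)) ≈ 4.7729e-6 - 8.86e-9*I)
N/(-353779) - 14052/434766 = (104757/21948133729 - I*sqrt(151262)/43896267458)/(-353779) - 14052/434766 = (104757/21948133729 - I*sqrt(151262)/43896267458)*(-1/353779) - 14052*1/434766 = (-104757/7764788802511891 + I*sqrt(151262)/15529577605023782) - 2342/72461 = -18185135383073645699/562644361418814133751 + I*sqrt(151262)/15529577605023782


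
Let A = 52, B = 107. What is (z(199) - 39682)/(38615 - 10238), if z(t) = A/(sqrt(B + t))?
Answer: -39682/28377 + 26*sqrt(34)/1447227 ≈ -1.3983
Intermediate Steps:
z(t) = 52/sqrt(107 + t) (z(t) = 52/(sqrt(107 + t)) = 52/sqrt(107 + t))
(z(199) - 39682)/(38615 - 10238) = (52/sqrt(107 + 199) - 39682)/(38615 - 10238) = (52/sqrt(306) - 39682)/28377 = (52*(sqrt(34)/102) - 39682)*(1/28377) = (26*sqrt(34)/51 - 39682)*(1/28377) = (-39682 + 26*sqrt(34)/51)*(1/28377) = -39682/28377 + 26*sqrt(34)/1447227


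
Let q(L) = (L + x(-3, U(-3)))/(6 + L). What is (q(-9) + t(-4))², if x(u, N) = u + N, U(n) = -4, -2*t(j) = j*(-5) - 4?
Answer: 64/9 ≈ 7.1111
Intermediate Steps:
t(j) = 2 + 5*j/2 (t(j) = -(j*(-5) - 4)/2 = -(-5*j - 4)/2 = -(-4 - 5*j)/2 = 2 + 5*j/2)
x(u, N) = N + u
q(L) = (-7 + L)/(6 + L) (q(L) = (L + (-4 - 3))/(6 + L) = (L - 7)/(6 + L) = (-7 + L)/(6 + L))
(q(-9) + t(-4))² = ((-7 - 9)/(6 - 9) + (2 + (5/2)*(-4)))² = (-16/(-3) + (2 - 10))² = (-⅓*(-16) - 8)² = (16/3 - 8)² = (-8/3)² = 64/9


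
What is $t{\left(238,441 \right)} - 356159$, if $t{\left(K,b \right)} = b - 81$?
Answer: $-355799$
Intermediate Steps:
$t{\left(K,b \right)} = -81 + b$
$t{\left(238,441 \right)} - 356159 = \left(-81 + 441\right) - 356159 = 360 - 356159 = -355799$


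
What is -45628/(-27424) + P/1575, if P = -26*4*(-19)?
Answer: 31513481/10798200 ≈ 2.9184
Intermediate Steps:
P = 1976 (P = -104*(-19) = 1976)
-45628/(-27424) + P/1575 = -45628/(-27424) + 1976/1575 = -45628*(-1/27424) + 1976*(1/1575) = 11407/6856 + 1976/1575 = 31513481/10798200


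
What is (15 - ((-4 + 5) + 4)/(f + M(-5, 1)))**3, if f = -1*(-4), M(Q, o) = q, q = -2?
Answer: 15625/8 ≈ 1953.1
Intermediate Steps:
M(Q, o) = -2
f = 4
(15 - ((-4 + 5) + 4)/(f + M(-5, 1)))**3 = (15 - ((-4 + 5) + 4)/(4 - 2))**3 = (15 - (1 + 4)/2)**3 = (15 - 5/2)**3 = (25/2)**3 = 15625/8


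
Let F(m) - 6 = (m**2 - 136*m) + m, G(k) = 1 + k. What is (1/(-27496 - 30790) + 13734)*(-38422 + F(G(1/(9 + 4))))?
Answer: -2608300118607897/4925167 ≈ -5.2959e+8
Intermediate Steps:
F(m) = 6 + m**2 - 135*m (F(m) = 6 + ((m**2 - 136*m) + m) = 6 + (m**2 - 135*m) = 6 + m**2 - 135*m)
(1/(-27496 - 30790) + 13734)*(-38422 + F(G(1/(9 + 4)))) = (1/(-27496 - 30790) + 13734)*(-38422 + (6 + (1 + 1/(9 + 4))**2 - 135*(1 + 1/(9 + 4)))) = (1/(-58286) + 13734)*(-38422 + (6 + (1 + 1/13)**2 - 135*(1 + 1/13))) = (-1/58286 + 13734)*(-38422 + (6 + (1 + 1/13)**2 - 135*(1 + 1/13))) = 800499923*(-38422 + (6 + (14/13)**2 - 135*14/13))/58286 = 800499923*(-38422 + (6 + 196/169 - 1890/13))/58286 = 800499923*(-38422 - 23360/169)/58286 = (800499923/58286)*(-6516678/169) = -2608300118607897/4925167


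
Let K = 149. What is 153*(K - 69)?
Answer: 12240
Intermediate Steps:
153*(K - 69) = 153*(149 - 69) = 153*80 = 12240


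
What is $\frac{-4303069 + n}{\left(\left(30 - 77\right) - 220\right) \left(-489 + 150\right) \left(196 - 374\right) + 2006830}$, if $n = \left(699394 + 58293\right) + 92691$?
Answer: $\frac{3452691}{14104484} \approx 0.24479$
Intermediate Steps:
$n = 850378$ ($n = 757687 + 92691 = 850378$)
$\frac{-4303069 + n}{\left(\left(30 - 77\right) - 220\right) \left(-489 + 150\right) \left(196 - 374\right) + 2006830} = \frac{-4303069 + 850378}{\left(\left(30 - 77\right) - 220\right) \left(-489 + 150\right) \left(196 - 374\right) + 2006830} = - \frac{3452691}{\left(\left(30 - 77\right) - 220\right) \left(\left(-339\right) \left(-178\right)\right) + 2006830} = - \frac{3452691}{\left(-47 - 220\right) 60342 + 2006830} = - \frac{3452691}{\left(-267\right) 60342 + 2006830} = - \frac{3452691}{-16111314 + 2006830} = - \frac{3452691}{-14104484} = \left(-3452691\right) \left(- \frac{1}{14104484}\right) = \frac{3452691}{14104484}$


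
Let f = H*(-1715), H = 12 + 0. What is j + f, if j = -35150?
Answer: -55730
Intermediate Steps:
H = 12
f = -20580 (f = 12*(-1715) = -20580)
j + f = -35150 - 20580 = -55730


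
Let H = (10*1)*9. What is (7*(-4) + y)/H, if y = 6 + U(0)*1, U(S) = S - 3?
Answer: -5/18 ≈ -0.27778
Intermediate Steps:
U(S) = -3 + S
y = 3 (y = 6 + (-3 + 0)*1 = 6 - 3*1 = 6 - 3 = 3)
H = 90 (H = 10*9 = 90)
(7*(-4) + y)/H = (7*(-4) + 3)/90 = (-28 + 3)*(1/90) = -25*1/90 = -5/18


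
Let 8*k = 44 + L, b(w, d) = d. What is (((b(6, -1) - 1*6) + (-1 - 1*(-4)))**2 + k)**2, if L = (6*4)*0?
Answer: 1849/4 ≈ 462.25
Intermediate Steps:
L = 0 (L = 24*0 = 0)
k = 11/2 (k = (44 + 0)/8 = (1/8)*44 = 11/2 ≈ 5.5000)
(((b(6, -1) - 1*6) + (-1 - 1*(-4)))**2 + k)**2 = (((-1 - 1*6) + (-1 - 1*(-4)))**2 + 11/2)**2 = (((-1 - 6) + (-1 + 4))**2 + 11/2)**2 = ((-7 + 3)**2 + 11/2)**2 = ((-4)**2 + 11/2)**2 = (16 + 11/2)**2 = (43/2)**2 = 1849/4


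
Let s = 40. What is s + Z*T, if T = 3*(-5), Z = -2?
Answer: 70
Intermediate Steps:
T = -15
s + Z*T = 40 - 2*(-15) = 40 + 30 = 70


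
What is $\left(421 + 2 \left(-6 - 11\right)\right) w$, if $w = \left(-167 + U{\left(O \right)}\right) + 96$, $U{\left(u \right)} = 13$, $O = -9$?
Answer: $-22446$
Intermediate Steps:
$w = -58$ ($w = \left(-167 + 13\right) + 96 = -154 + 96 = -58$)
$\left(421 + 2 \left(-6 - 11\right)\right) w = \left(421 + 2 \left(-6 - 11\right)\right) \left(-58\right) = \left(421 + 2 \left(-17\right)\right) \left(-58\right) = \left(421 - 34\right) \left(-58\right) = 387 \left(-58\right) = -22446$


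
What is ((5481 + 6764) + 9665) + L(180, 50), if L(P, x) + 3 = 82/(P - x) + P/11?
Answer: 15675656/715 ≈ 21924.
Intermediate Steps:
L(P, x) = -3 + 82/(P - x) + P/11 (L(P, x) = -3 + (82/(P - x) + P/11) = -3 + 82/(P - x) + P/11)
((5481 + 6764) + 9665) + L(180, 50) = ((5481 + 6764) + 9665) + (902 + 180² - 33*180 + 33*50 - 1*180*50)/(11*(180 - 1*50)) = (12245 + 9665) + (902 + 32400 - 5940 + 1650 - 9000)/(11*(180 - 50)) = 21910 + (1/11)*20012/130 = 21910 + (1/11)*(1/130)*20012 = 21910 + 10006/715 = 15675656/715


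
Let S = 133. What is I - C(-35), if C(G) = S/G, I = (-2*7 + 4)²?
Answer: 519/5 ≈ 103.80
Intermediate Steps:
I = 100 (I = (-14 + 4)² = (-10)² = 100)
C(G) = 133/G
I - C(-35) = 100 - 133/(-35) = 100 - 133*(-1)/35 = 100 - 1*(-19/5) = 100 + 19/5 = 519/5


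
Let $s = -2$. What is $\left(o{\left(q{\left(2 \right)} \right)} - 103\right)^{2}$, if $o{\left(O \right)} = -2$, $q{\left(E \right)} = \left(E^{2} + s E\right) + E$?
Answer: $11025$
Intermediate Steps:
$q{\left(E \right)} = E^{2} - E$ ($q{\left(E \right)} = \left(E^{2} - 2 E\right) + E = E^{2} - E$)
$\left(o{\left(q{\left(2 \right)} \right)} - 103\right)^{2} = \left(-2 - 103\right)^{2} = \left(-105\right)^{2} = 11025$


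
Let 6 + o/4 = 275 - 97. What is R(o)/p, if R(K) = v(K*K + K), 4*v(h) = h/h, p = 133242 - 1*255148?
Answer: -1/487624 ≈ -2.0508e-6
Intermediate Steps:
p = -121906 (p = 133242 - 255148 = -121906)
o = 688 (o = -24 + 4*(275 - 97) = -24 + 4*178 = -24 + 712 = 688)
v(h) = ¼ (v(h) = (h/h)/4 = (¼)*1 = ¼)
R(K) = ¼
R(o)/p = (¼)/(-121906) = (¼)*(-1/121906) = -1/487624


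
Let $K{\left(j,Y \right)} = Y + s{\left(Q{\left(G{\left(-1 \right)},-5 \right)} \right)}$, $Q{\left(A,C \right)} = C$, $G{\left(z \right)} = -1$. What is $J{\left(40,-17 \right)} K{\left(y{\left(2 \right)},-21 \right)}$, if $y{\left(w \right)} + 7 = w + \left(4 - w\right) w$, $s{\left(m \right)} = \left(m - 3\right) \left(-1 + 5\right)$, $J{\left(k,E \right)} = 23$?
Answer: $-1219$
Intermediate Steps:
$s{\left(m \right)} = -12 + 4 m$ ($s{\left(m \right)} = \left(-3 + m\right) 4 = -12 + 4 m$)
$y{\left(w \right)} = -7 + w + w \left(4 - w\right)$ ($y{\left(w \right)} = -7 + \left(w + \left(4 - w\right) w\right) = -7 + \left(w + w \left(4 - w\right)\right) = -7 + w + w \left(4 - w\right)$)
$K{\left(j,Y \right)} = -32 + Y$ ($K{\left(j,Y \right)} = Y + \left(-12 + 4 \left(-5\right)\right) = Y - 32 = -32 + Y$)
$J{\left(40,-17 \right)} K{\left(y{\left(2 \right)},-21 \right)} = 23 \left(-32 - 21\right) = 23 \left(-53\right) = -1219$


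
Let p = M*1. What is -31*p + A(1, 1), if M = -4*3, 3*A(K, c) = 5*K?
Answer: 1121/3 ≈ 373.67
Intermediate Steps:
A(K, c) = 5*K/3 (A(K, c) = (5*K)/3 = 5*K/3)
M = -12
p = -12 (p = -12*1 = -12)
-31*p + A(1, 1) = -31*(-12) + (5/3)*1 = 372 + 5/3 = 1121/3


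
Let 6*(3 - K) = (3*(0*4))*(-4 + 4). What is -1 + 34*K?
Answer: 101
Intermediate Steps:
K = 3 (K = 3 - 3*(0*4)*(-4 + 4)/6 = 3 - 3*0*0/6 = 3 - 0*0 = 3 - 1/6*0 = 3 + 0 = 3)
-1 + 34*K = -1 + 34*3 = -1 + 102 = 101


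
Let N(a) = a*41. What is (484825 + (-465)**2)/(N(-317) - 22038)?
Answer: -20030/1001 ≈ -20.010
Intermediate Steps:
N(a) = 41*a
(484825 + (-465)**2)/(N(-317) - 22038) = (484825 + (-465)**2)/(41*(-317) - 22038) = (484825 + 216225)/(-12997 - 22038) = 701050/(-35035) = 701050*(-1/35035) = -20030/1001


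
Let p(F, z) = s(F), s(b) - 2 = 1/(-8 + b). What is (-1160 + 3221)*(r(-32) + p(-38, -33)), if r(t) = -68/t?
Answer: 1556055/184 ≈ 8456.8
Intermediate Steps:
s(b) = 2 + 1/(-8 + b)
p(F, z) = (-15 + 2*F)/(-8 + F)
(-1160 + 3221)*(r(-32) + p(-38, -33)) = (-1160 + 3221)*(-68/(-32) + (-15 + 2*(-38))/(-8 - 38)) = 2061*(-68*(-1/32) + (-15 - 76)/(-46)) = 2061*(17/8 - 1/46*(-91)) = 2061*(17/8 + 91/46) = 2061*(755/184) = 1556055/184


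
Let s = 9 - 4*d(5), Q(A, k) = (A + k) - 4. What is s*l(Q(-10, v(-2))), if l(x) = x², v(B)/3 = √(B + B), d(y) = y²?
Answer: -14560 + 15288*I ≈ -14560.0 + 15288.0*I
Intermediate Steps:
v(B) = 3*√2*√B (v(B) = 3*√(B + B) = 3*√(2*B) = 3*(√2*√B) = 3*√2*√B)
Q(A, k) = -4 + A + k
s = -91 (s = 9 - 4*5² = 9 - 4*25 = 9 - 1*100 = 9 - 100 = -91)
s*l(Q(-10, v(-2))) = -91*(-4 - 10 + 3*√2*√(-2))² = -91*(-4 - 10 + 3*√2*(I*√2))² = -91*(-4 - 10 + 6*I)² = -91*(-14 + 6*I)²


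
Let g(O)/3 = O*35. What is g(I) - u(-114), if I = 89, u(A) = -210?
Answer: 9555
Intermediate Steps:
g(O) = 105*O (g(O) = 3*(O*35) = 3*(35*O) = 105*O)
g(I) - u(-114) = 105*89 - 1*(-210) = 9345 + 210 = 9555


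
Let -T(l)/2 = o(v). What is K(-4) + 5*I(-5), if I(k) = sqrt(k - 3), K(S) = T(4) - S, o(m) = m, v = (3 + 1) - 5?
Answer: 6 + 10*I*sqrt(2) ≈ 6.0 + 14.142*I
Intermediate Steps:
v = -1 (v = 4 - 5 = -1)
T(l) = 2 (T(l) = -2*(-1) = 2)
K(S) = 2 - S
I(k) = sqrt(-3 + k)
K(-4) + 5*I(-5) = (2 - 1*(-4)) + 5*sqrt(-3 - 5) = (2 + 4) + 5*sqrt(-8) = 6 + 5*(2*I*sqrt(2)) = 6 + 10*I*sqrt(2)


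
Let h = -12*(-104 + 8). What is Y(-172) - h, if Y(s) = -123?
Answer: -1275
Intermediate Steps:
h = 1152 (h = -12*(-96) = 1152)
Y(-172) - h = -123 - 1*1152 = -123 - 1152 = -1275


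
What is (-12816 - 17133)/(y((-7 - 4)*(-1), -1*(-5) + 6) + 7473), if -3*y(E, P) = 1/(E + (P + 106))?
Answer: -11500416/2869631 ≈ -4.0076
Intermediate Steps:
y(E, P) = -1/(3*(106 + E + P)) (y(E, P) = -1/(3*(E + (P + 106))) = -1/(3*(E + (106 + P))) = -1/(3*(106 + E + P)))
(-12816 - 17133)/(y((-7 - 4)*(-1), -1*(-5) + 6) + 7473) = (-12816 - 17133)/(-1/(318 + 3*((-7 - 4)*(-1)) + 3*(-1*(-5) + 6)) + 7473) = -29949/(-1/(318 + 3*(-11*(-1)) + 3*(5 + 6)) + 7473) = -29949/(-1/(318 + 3*11 + 3*11) + 7473) = -29949/(-1/(318 + 33 + 33) + 7473) = -29949/(-1/384 + 7473) = -29949/2869631/384 = -29949*384/2869631 = -11500416/2869631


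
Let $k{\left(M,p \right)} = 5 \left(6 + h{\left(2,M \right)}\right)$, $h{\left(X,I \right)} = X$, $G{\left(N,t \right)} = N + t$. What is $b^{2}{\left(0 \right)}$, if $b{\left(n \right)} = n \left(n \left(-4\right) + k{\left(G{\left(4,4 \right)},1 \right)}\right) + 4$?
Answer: $16$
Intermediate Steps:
$k{\left(M,p \right)} = 40$ ($k{\left(M,p \right)} = 5 \left(6 + 2\right) = 5 \cdot 8 = 40$)
$b{\left(n \right)} = 4 + n \left(40 - 4 n\right)$ ($b{\left(n \right)} = n \left(n \left(-4\right) + 40\right) + 4 = n \left(- 4 n + 40\right) + 4 = n \left(40 - 4 n\right) + 4 = 4 + n \left(40 - 4 n\right)$)
$b^{2}{\left(0 \right)} = \left(4 - 4 \cdot 0^{2} + 40 \cdot 0\right)^{2} = \left(4 - 0 + 0\right)^{2} = \left(4 + 0 + 0\right)^{2} = 4^{2} = 16$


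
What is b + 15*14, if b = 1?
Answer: 211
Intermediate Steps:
b + 15*14 = 1 + 15*14 = 1 + 210 = 211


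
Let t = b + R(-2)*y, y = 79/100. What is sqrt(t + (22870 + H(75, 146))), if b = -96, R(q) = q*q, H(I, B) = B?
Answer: 13*sqrt(3391)/5 ≈ 151.40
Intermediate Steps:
R(q) = q**2
y = 79/100 (y = 79*(1/100) = 79/100 ≈ 0.79000)
t = -2321/25 (t = -96 + (-2)**2*(79/100) = -96 + 4*(79/100) = -96 + 79/25 = -2321/25 ≈ -92.840)
sqrt(t + (22870 + H(75, 146))) = sqrt(-2321/25 + (22870 + 146)) = sqrt(-2321/25 + 23016) = sqrt(573079/25) = 13*sqrt(3391)/5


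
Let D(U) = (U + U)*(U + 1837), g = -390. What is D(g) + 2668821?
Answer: 1540161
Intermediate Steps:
D(U) = 2*U*(1837 + U) (D(U) = (2*U)*(1837 + U) = 2*U*(1837 + U))
D(g) + 2668821 = 2*(-390)*(1837 - 390) + 2668821 = 2*(-390)*1447 + 2668821 = -1128660 + 2668821 = 1540161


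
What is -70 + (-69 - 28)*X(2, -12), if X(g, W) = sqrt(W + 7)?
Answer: -70 - 97*I*sqrt(5) ≈ -70.0 - 216.9*I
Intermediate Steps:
X(g, W) = sqrt(7 + W)
-70 + (-69 - 28)*X(2, -12) = -70 + (-69 - 28)*sqrt(7 - 12) = -70 - 97*I*sqrt(5)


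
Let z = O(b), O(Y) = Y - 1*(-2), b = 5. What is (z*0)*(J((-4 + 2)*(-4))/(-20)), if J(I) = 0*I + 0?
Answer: 0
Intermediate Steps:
J(I) = 0 (J(I) = 0 + 0 = 0)
O(Y) = 2 + Y (O(Y) = Y + 2 = 2 + Y)
z = 7 (z = 2 + 5 = 7)
(z*0)*(J((-4 + 2)*(-4))/(-20)) = (7*0)*(0/(-20)) = 0*(0*(-1/20)) = 0*0 = 0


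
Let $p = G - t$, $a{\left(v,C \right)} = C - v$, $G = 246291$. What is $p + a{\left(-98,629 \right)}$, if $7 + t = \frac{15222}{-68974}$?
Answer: $\frac{8519158786}{34487} \approx 2.4703 \cdot 10^{5}$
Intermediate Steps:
$t = - \frac{249020}{34487}$ ($t = -7 + \frac{15222}{-68974} = -7 + 15222 \left(- \frac{1}{68974}\right) = -7 - \frac{7611}{34487} = - \frac{249020}{34487} \approx -7.2207$)
$p = \frac{8494086737}{34487}$ ($p = 246291 - - \frac{249020}{34487} = 246291 + \frac{249020}{34487} = \frac{8494086737}{34487} \approx 2.463 \cdot 10^{5}$)
$p + a{\left(-98,629 \right)} = \frac{8494086737}{34487} + \left(629 - -98\right) = \frac{8494086737}{34487} + \left(629 + 98\right) = \frac{8494086737}{34487} + 727 = \frac{8519158786}{34487}$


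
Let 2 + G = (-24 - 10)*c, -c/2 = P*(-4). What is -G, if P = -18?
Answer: -4894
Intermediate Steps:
c = -144 (c = -(-36)*(-4) = -2*72 = -144)
G = 4894 (G = -2 + (-24 - 10)*(-144) = -2 - 34*(-144) = -2 + 4896 = 4894)
-G = -1*4894 = -4894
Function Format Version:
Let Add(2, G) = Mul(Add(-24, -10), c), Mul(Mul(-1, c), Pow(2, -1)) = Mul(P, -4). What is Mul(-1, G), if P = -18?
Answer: -4894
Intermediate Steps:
c = -144 (c = Mul(-2, Mul(-18, -4)) = Mul(-2, 72) = -144)
G = 4894 (G = Add(-2, Mul(Add(-24, -10), -144)) = Add(-2, Mul(-34, -144)) = Add(-2, 4896) = 4894)
Mul(-1, G) = Mul(-1, 4894) = -4894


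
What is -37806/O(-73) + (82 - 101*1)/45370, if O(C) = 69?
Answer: -571753177/1043510 ≈ -547.91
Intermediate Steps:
-37806/O(-73) + (82 - 101*1)/45370 = -37806/69 + (82 - 101*1)/45370 = -37806*1/69 + (82 - 101)*(1/45370) = -12602/23 - 19*1/45370 = -12602/23 - 19/45370 = -571753177/1043510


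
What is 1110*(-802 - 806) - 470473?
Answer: -2255353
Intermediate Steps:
1110*(-802 - 806) - 470473 = 1110*(-1608) - 470473 = -1784880 - 470473 = -2255353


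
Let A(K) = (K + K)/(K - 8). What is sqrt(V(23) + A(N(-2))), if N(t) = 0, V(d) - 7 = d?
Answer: sqrt(30) ≈ 5.4772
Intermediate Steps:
V(d) = 7 + d
A(K) = 2*K/(-8 + K) (A(K) = (2*K)/(-8 + K) = 2*K/(-8 + K))
sqrt(V(23) + A(N(-2))) = sqrt((7 + 23) + 2*0/(-8 + 0)) = sqrt(30 + 2*0/(-8)) = sqrt(30 + 2*0*(-1/8)) = sqrt(30 + 0) = sqrt(30)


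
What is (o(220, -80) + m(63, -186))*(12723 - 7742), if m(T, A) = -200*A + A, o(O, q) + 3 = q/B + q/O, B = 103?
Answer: 208864143751/1133 ≈ 1.8435e+8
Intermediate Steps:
o(O, q) = -3 + q/103 + q/O (o(O, q) = -3 + (q/103 + q/O) = -3 + q/103 + q/O)
m(T, A) = -199*A
(o(220, -80) + m(63, -186))*(12723 - 7742) = ((-3 + (1/103)*(-80) - 80/220) - 199*(-186))*(12723 - 7742) = ((-3 - 80/103 - 80*1/220) + 37014)*4981 = ((-3 - 80/103 - 4/11) + 37014)*4981 = (-4691/1133 + 37014)*4981 = (41932171/1133)*4981 = 208864143751/1133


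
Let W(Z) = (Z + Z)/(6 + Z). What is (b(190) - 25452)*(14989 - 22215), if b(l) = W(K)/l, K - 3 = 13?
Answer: 192192321032/1045 ≈ 1.8392e+8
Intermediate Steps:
K = 16 (K = 3 + 13 = 16)
W(Z) = 2*Z/(6 + Z) (W(Z) = (2*Z)/(6 + Z) = 2*Z/(6 + Z))
b(l) = 16/(11*l) (b(l) = (2*16/(6 + 16))/l = (2*16/22)/l = (2*16*(1/22))/l = 16/(11*l))
(b(190) - 25452)*(14989 - 22215) = ((16/11)/190 - 25452)*(14989 - 22215) = ((16/11)*(1/190) - 25452)*(-7226) = (8/1045 - 25452)*(-7226) = -26597332/1045*(-7226) = 192192321032/1045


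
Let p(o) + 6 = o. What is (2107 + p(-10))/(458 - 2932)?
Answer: -2091/2474 ≈ -0.84519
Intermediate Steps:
p(o) = -6 + o
(2107 + p(-10))/(458 - 2932) = (2107 + (-6 - 10))/(458 - 2932) = (2107 - 16)/(-2474) = 2091*(-1/2474) = -2091/2474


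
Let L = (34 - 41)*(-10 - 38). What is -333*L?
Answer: -111888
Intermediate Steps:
L = 336 (L = -7*(-48) = 336)
-333*L = -333*336 = -111888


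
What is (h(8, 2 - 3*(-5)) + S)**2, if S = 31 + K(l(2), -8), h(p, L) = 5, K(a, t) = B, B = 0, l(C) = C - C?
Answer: 1296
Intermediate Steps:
l(C) = 0
K(a, t) = 0
S = 31 (S = 31 + 0 = 31)
(h(8, 2 - 3*(-5)) + S)**2 = (5 + 31)**2 = 36**2 = 1296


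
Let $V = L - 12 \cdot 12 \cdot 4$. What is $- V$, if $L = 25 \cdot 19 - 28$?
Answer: $129$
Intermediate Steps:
$L = 447$ ($L = 475 - 28 = 447$)
$V = -129$ ($V = 447 - 12 \cdot 12 \cdot 4 = 447 - 144 \cdot 4 = 447 - 576 = -129$)
$- V = \left(-1\right) \left(-129\right) = 129$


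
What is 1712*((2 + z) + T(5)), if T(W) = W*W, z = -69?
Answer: -71904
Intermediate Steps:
T(W) = W²
1712*((2 + z) + T(5)) = 1712*((2 - 69) + 5²) = 1712*(-67 + 25) = 1712*(-42) = -71904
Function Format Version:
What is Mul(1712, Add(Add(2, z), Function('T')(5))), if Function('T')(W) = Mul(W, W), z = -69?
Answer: -71904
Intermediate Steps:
Function('T')(W) = Pow(W, 2)
Mul(1712, Add(Add(2, z), Function('T')(5))) = Mul(1712, Add(Add(2, -69), Pow(5, 2))) = Mul(1712, Add(-67, 25)) = Mul(1712, -42) = -71904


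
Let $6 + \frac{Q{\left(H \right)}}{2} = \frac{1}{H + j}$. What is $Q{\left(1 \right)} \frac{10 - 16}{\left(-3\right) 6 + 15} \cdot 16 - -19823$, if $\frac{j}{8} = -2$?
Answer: $\frac{291521}{15} \approx 19435.0$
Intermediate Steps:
$j = -16$ ($j = 8 \left(-2\right) = -16$)
$Q{\left(H \right)} = -12 + \frac{2}{-16 + H}$ ($Q{\left(H \right)} = -12 + \frac{2}{H - 16} = -12 + \frac{2}{-16 + H}$)
$Q{\left(1 \right)} \frac{10 - 16}{\left(-3\right) 6 + 15} \cdot 16 - -19823 = \frac{2 \left(97 - 6\right)}{-16 + 1} \frac{10 - 16}{\left(-3\right) 6 + 15} \cdot 16 - -19823 = \frac{2 \left(97 - 6\right)}{-15} \left(- \frac{6}{-18 + 15}\right) 16 + 19823 = 2 \left(- \frac{1}{15}\right) 91 \left(- \frac{6}{-3}\right) 16 + 19823 = - \frac{182 \left(\left(-6\right) \left(- \frac{1}{3}\right)\right)}{15} \cdot 16 + 19823 = \left(- \frac{182}{15}\right) 2 \cdot 16 + 19823 = \left(- \frac{364}{15}\right) 16 + 19823 = - \frac{5824}{15} + 19823 = \frac{291521}{15}$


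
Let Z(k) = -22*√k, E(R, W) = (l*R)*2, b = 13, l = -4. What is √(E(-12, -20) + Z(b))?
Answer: √(96 - 22*√13) ≈ 4.0839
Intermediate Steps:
E(R, W) = -8*R (E(R, W) = -4*R*2 = -8*R)
√(E(-12, -20) + Z(b)) = √(-8*(-12) - 22*√13) = √(96 - 22*√13)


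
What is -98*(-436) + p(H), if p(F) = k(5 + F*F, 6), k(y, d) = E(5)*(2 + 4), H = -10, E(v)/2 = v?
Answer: 42788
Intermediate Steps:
E(v) = 2*v
k(y, d) = 60 (k(y, d) = (2*5)*(2 + 4) = 10*6 = 60)
p(F) = 60
-98*(-436) + p(H) = -98*(-436) + 60 = 42728 + 60 = 42788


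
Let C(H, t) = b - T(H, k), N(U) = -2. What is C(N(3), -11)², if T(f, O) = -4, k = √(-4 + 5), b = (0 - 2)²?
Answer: 64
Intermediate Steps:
b = 4 (b = (-2)² = 4)
k = 1 (k = √1 = 1)
C(H, t) = 8 (C(H, t) = 4 - 1*(-4) = 4 + 4 = 8)
C(N(3), -11)² = 8² = 64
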